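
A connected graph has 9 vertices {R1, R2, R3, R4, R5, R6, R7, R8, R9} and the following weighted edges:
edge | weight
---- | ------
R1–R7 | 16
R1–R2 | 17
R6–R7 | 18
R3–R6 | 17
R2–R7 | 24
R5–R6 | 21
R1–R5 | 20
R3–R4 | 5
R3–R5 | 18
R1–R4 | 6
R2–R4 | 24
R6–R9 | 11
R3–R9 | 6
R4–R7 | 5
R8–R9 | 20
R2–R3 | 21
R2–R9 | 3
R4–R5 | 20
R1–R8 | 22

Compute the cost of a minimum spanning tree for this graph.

74

Grow the tree from R7 using Prim:
Step 1: cheapest edge leaving the tree is R4–R7 (5); add R4.
Step 2: cheapest edge leaving the tree is R3–R4 (5); add R3.
Step 3: cheapest edge leaving the tree is R1–R4 (6); add R1.
Step 4: cheapest edge leaving the tree is R3–R9 (6); add R9.
Step 5: cheapest edge leaving the tree is R2–R9 (3); add R2.
Step 6: cheapest edge leaving the tree is R6–R9 (11); add R6.
Step 7: cheapest edge leaving the tree is R3–R5 (18); add R5.
Step 8: cheapest edge leaving the tree is R8–R9 (20); add R8.
MST edges: R4–R7, R3–R4, R1–R4, R3–R9, R2–R9, R6–R9, R3–R5, R8–R9; total weight 5+5+6+6+3+11+18+20 = 74.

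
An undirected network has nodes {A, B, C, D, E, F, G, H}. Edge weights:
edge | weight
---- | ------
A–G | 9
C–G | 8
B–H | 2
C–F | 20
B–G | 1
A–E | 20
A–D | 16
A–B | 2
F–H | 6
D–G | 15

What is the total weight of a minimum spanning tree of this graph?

Kruskal: consider edges lightest-first.
B–G (1): add — endpoints in different components.
A–B (2): add — endpoints in different components.
B–H (2): add — endpoints in different components.
F–H (6): add — endpoints in different components.
C–G (8): add — endpoints in different components.
A–G (9): skip — A and G already connected.
D–G (15): add — endpoints in different components.
A–D (16): skip — A and D already connected.
A–E (20): add — endpoints in different components.
MST edges: B–G, A–B, B–H, F–H, C–G, D–G, A–E; total weight 1+2+2+6+8+15+20 = 54.

54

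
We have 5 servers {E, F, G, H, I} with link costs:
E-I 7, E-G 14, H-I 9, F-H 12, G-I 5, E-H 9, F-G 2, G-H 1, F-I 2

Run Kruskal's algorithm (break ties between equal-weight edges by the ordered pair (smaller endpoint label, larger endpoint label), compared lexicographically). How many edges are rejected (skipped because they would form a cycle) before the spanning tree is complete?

1

Kruskal's algorithm — process edges by increasing weight (ties by edge label):
G-H (1): add. Components now {E} {F} {G,H} {I}
F-G (2): add. Components now {E} {F,G,H} {I}
F-I (2): add. Components now {E} {F,G,H,I}
G-I (5): skip — G and I already connected.
E-I (7): add. Components now {E,F,G,H,I}
Edges rejected before the tree was complete: 1.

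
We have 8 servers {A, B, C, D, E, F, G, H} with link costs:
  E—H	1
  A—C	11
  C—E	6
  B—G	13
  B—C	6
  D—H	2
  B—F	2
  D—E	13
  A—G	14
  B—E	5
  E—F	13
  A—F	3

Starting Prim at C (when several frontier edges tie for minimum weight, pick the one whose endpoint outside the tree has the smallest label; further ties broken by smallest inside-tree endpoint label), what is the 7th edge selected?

Prim's algorithm from C:
Step 1: cheapest edge leaving the tree is B—C (6); add B.
Step 2: cheapest edge leaving the tree is B—F (2); add F.
Step 3: cheapest edge leaving the tree is A—F (3); add A.
Step 4: cheapest edge leaving the tree is B—E (5); add E.
Step 5: cheapest edge leaving the tree is E—H (1); add H.
Step 6: cheapest edge leaving the tree is D—H (2); add D.
Step 7: cheapest edge leaving the tree is B—G (13); add G.
The 7th edge added is B—G.

B-G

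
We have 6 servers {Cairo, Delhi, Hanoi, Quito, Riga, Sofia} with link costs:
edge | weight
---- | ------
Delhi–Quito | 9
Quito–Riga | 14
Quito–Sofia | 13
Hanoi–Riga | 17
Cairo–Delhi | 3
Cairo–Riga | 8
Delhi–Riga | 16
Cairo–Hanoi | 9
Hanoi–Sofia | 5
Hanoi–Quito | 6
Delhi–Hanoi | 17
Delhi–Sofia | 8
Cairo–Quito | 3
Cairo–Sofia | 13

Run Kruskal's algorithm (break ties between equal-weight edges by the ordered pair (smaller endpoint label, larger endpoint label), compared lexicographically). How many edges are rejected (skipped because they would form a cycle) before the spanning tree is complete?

Sort edges by weight, then run Kruskal:
Cairo–Delhi (3): add. Components now {Cairo,Delhi} {Riga} {Quito} {Sofia} {Hanoi}
Cairo–Quito (3): add. Components now {Cairo,Delhi,Quito} {Riga} {Sofia} {Hanoi}
Hanoi–Sofia (5): add. Components now {Cairo,Delhi,Quito} {Riga} {Hanoi,Sofia}
Hanoi–Quito (6): add. Components now {Cairo,Delhi,Hanoi,Quito,Sofia} {Riga}
Cairo–Riga (8): add. Components now {Cairo,Delhi,Hanoi,Quito,Riga,Sofia}
Edges rejected before the tree was complete: 0.

0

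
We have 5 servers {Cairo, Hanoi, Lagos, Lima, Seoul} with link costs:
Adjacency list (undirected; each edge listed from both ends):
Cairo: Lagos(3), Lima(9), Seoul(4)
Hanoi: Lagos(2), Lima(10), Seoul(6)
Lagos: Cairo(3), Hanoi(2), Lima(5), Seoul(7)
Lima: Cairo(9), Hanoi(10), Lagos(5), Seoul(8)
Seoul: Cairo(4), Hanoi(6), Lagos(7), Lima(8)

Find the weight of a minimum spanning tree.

14

Grow the tree from Seoul using Prim:
Step 1: frontier [Cairo-Seoul 4, Hanoi-Seoul 6, Lagos-Seoul 7, Lima-Seoul 8] → take Cairo-Seoul (4); add Cairo.
Step 2: frontier [Cairo-Lagos 3, Cairo-Lima 9, Hanoi-Seoul 6, Lagos-Seoul 7, Lima-Seoul 8] → take Cairo-Lagos (3); add Lagos.
Step 3: frontier [Cairo-Lima 9, Hanoi-Lagos 2, Lagos-Lima 5, Hanoi-Seoul 6, Lima-Seoul 8] → take Hanoi-Lagos (2); add Hanoi.
Step 4: frontier [Cairo-Lima 9, Hanoi-Lima 10, Lagos-Lima 5, Lima-Seoul 8] → take Lagos-Lima (5); add Lima.
MST edges: Cairo-Seoul, Cairo-Lagos, Hanoi-Lagos, Lagos-Lima; total weight 4+3+2+5 = 14.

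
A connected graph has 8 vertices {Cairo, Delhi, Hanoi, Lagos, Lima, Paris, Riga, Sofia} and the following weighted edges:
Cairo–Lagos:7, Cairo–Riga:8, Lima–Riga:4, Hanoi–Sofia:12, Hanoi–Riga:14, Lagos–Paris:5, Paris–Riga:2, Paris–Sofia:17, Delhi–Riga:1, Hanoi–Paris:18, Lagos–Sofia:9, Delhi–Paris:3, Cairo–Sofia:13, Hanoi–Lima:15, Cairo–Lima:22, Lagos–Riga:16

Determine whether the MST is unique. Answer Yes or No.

Kruskal's algorithm — process edges by increasing weight (ties by edge label):
Delhi–Riga (1): add — endpoints in different components.
Paris–Riga (2): add — endpoints in different components.
Delhi–Paris (3): skip — Paris and Delhi already connected.
Lima–Riga (4): add — endpoints in different components.
Lagos–Paris (5): add — endpoints in different components.
Cairo–Lagos (7): add — endpoints in different components.
Cairo–Riga (8): skip — Riga and Cairo already connected.
Lagos–Sofia (9): add — endpoints in different components.
Hanoi–Sofia (12): add — endpoints in different components.
Every non-tree edge has weight strictly greater than the heaviest edge on the tree path between its endpoints, so the MST is unique.

Yes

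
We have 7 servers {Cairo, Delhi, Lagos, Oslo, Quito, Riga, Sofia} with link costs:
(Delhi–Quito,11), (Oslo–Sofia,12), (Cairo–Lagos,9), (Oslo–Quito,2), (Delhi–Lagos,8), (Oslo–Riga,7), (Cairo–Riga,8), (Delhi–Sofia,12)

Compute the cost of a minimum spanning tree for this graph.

46

Grow the tree from Cairo using Prim:
Step 1: cheapest edge leaving the tree is Cairo–Riga (8); add Riga.
Step 2: cheapest edge leaving the tree is Oslo–Riga (7); add Oslo.
Step 3: cheapest edge leaving the tree is Oslo–Quito (2); add Quito.
Step 4: cheapest edge leaving the tree is Cairo–Lagos (9); add Lagos.
Step 5: cheapest edge leaving the tree is Delhi–Lagos (8); add Delhi.
Step 6: cheapest edge leaving the tree is Delhi–Sofia (12); add Sofia.
MST edges: Cairo–Riga, Oslo–Riga, Oslo–Quito, Cairo–Lagos, Delhi–Lagos, Delhi–Sofia; total weight 8+7+2+9+8+12 = 46.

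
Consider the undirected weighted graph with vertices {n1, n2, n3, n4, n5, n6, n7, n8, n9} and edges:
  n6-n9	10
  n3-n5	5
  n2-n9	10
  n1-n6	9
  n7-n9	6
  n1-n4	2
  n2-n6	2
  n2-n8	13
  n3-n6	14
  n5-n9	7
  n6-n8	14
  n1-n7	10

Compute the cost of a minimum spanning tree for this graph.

Grow the tree from n5 using Prim:
Step 1: cheapest edge leaving the tree is n3-n5 (5); add n3.
Step 2: cheapest edge leaving the tree is n5-n9 (7); add n9.
Step 3: cheapest edge leaving the tree is n7-n9 (6); add n7.
Step 4: cheapest edge leaving the tree is n1-n7 (10); add n1.
Step 5: cheapest edge leaving the tree is n1-n4 (2); add n4.
Step 6: cheapest edge leaving the tree is n1-n6 (9); add n6.
Step 7: cheapest edge leaving the tree is n2-n6 (2); add n2.
Step 8: cheapest edge leaving the tree is n2-n8 (13); add n8.
MST edges: n3-n5, n5-n9, n7-n9, n1-n7, n1-n4, n1-n6, n2-n6, n2-n8; total weight 5+7+6+10+2+9+2+13 = 54.

54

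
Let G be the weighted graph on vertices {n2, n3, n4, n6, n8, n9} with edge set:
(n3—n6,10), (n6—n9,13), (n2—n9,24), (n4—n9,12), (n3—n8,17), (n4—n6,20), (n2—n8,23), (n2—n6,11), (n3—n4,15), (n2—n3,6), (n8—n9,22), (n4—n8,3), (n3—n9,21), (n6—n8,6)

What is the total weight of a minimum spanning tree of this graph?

Prim, starting at n4.
Step 1: frontier [n4—n8 3, n4—n9 12, n3—n4 15, n4—n6 20] → take n4—n8 (3); add n8.
Step 2: frontier [n4—n9 12, n3—n4 15, n4—n6 20, n6—n8 6, n3—n8 17, n8—n9 22, n2—n8 23] → take n6—n8 (6); add n6.
Step 3: frontier [n4—n9 12, n3—n4 15, n3—n6 10, n2—n6 11, n6—n9 13, n3—n8 17, n8—n9 22, n2—n8 23] → take n3—n6 (10); add n3.
Step 4: frontier [n2—n3 6, n3—n9 21, n4—n9 12, n2—n6 11, n6—n9 13, n8—n9 22, n2—n8 23] → take n2—n3 (6); add n2.
Step 5: frontier [n2—n9 24, n3—n9 21, n4—n9 12, n6—n9 13, n8—n9 22] → take n4—n9 (12); add n9.
MST edges: n4—n8, n6—n8, n3—n6, n2—n3, n4—n9; total weight 3+6+10+6+12 = 37.

37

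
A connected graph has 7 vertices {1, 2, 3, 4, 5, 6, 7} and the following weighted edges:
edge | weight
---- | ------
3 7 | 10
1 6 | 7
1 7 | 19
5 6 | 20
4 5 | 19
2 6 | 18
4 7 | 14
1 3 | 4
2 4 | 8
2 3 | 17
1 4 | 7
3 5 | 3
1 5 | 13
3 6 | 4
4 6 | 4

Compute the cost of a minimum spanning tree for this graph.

33

Grow the tree from 4 using Prim:
Step 1: cheapest edge leaving the tree is 4 6 (4); add 6.
Step 2: cheapest edge leaving the tree is 3 6 (4); add 3.
Step 3: cheapest edge leaving the tree is 3 5 (3); add 5.
Step 4: cheapest edge leaving the tree is 1 3 (4); add 1.
Step 5: cheapest edge leaving the tree is 2 4 (8); add 2.
Step 6: cheapest edge leaving the tree is 3 7 (10); add 7.
MST edges: 4 6, 3 6, 3 5, 1 3, 2 4, 3 7; total weight 4+4+3+4+8+10 = 33.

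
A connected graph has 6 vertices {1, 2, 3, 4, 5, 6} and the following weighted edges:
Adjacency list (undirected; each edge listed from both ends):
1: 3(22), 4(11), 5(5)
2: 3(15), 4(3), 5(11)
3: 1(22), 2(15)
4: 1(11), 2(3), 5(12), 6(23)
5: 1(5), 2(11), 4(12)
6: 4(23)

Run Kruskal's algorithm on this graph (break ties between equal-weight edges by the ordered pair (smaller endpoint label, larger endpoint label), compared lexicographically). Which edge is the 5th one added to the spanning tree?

Kruskal: consider edges lightest-first.
2 4 (3): add — endpoints in different components.
1 5 (5): add — endpoints in different components.
1 4 (11): add — endpoints in different components.
2 5 (11): skip — 2 and 5 already connected.
4 5 (12): skip — 4 and 5 already connected.
2 3 (15): add — endpoints in different components.
1 3 (22): skip — 1 and 3 already connected.
4 6 (23): add — endpoints in different components.
The 5th edge added is 4 6.

4-6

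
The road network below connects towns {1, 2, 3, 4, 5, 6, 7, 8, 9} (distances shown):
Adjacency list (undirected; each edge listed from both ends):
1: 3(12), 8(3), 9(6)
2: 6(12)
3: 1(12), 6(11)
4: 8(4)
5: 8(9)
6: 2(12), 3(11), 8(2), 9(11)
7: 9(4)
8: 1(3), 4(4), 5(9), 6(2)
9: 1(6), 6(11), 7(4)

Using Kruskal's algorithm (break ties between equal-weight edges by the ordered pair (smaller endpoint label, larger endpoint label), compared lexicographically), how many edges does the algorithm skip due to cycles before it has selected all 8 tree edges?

2

Sort edges by weight, then run Kruskal:
6-8 (2): add — endpoints in different components.
1-8 (3): add — endpoints in different components.
4-8 (4): add — endpoints in different components.
7-9 (4): add — endpoints in different components.
1-9 (6): add — endpoints in different components.
5-8 (9): add — endpoints in different components.
3-6 (11): add — endpoints in different components.
6-9 (11): skip — 6 and 9 already connected.
1-3 (12): skip — 1 and 3 already connected.
2-6 (12): add — endpoints in different components.
Edges rejected before the tree was complete: 2.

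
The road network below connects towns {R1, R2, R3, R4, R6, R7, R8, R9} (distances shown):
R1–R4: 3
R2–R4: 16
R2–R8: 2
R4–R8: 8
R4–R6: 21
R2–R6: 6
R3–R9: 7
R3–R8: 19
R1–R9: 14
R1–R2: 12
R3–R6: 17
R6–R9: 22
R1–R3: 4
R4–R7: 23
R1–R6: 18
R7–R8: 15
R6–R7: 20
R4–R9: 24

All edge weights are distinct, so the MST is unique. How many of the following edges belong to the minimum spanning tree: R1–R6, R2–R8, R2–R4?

Sort edges by weight, then run Kruskal:
R2–R8 (2): add — endpoints in different components.
R1–R4 (3): add — endpoints in different components.
R1–R3 (4): add — endpoints in different components.
R2–R6 (6): add — endpoints in different components.
R3–R9 (7): add — endpoints in different components.
R4–R8 (8): add — endpoints in different components.
R1–R2 (12): skip — R2 and R1 already connected.
R1–R9 (14): skip — R1 and R9 already connected.
R7–R8 (15): add — endpoints in different components.
MST edge set: {R2–R8, R1–R4, R1–R3, R2–R6, R3–R9, R4–R8, R7–R8}.
Of the listed edges, {R2–R8} are in the MST → 1.

1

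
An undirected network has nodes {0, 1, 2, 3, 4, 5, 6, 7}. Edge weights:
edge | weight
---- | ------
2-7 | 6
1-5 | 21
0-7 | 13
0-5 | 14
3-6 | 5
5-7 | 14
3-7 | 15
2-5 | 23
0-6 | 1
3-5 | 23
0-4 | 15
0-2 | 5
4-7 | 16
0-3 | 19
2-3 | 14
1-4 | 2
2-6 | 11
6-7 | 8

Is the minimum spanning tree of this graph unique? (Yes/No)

No

Sort edges by weight, then run Kruskal:
0-6 (1): add — endpoints in different components.
1-4 (2): add — endpoints in different components.
0-2 (5): add — endpoints in different components.
3-6 (5): add — endpoints in different components.
2-7 (6): add — endpoints in different components.
6-7 (8): skip — 6 and 7 already connected.
2-6 (11): skip — 2 and 6 already connected.
0-7 (13): skip — 0 and 7 already connected.
0-5 (14): add — endpoints in different components.
2-3 (14): skip — 2 and 3 already connected.
5-7 (14): skip — 5 and 7 already connected.
0-4 (15): add — endpoints in different components.
Non-tree edge 5-7 has weight 14, equal to the heaviest edge on its tree cycle — swapping gives another MST of the same weight. Not unique.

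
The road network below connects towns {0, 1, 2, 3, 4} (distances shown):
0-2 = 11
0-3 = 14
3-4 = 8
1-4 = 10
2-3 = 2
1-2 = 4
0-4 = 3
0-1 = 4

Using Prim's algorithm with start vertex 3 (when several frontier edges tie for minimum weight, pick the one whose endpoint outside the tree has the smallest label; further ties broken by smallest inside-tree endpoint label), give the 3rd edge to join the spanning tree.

Prim's algorithm from 3:
Step 1: frontier [2-3 2, 3-4 8, 0-3 14] → take 2-3 (2); add 2.
Step 2: frontier [1-2 4, 0-2 11, 3-4 8, 0-3 14] → take 1-2 (4); add 1.
Step 3: frontier [0-1 4, 1-4 10, 0-2 11, 3-4 8, 0-3 14] → take 0-1 (4); add 0.
Step 4: frontier [0-4 3, 1-4 10, 3-4 8] → take 0-4 (3); add 4.
The 3rd edge added is 0-1.

0-1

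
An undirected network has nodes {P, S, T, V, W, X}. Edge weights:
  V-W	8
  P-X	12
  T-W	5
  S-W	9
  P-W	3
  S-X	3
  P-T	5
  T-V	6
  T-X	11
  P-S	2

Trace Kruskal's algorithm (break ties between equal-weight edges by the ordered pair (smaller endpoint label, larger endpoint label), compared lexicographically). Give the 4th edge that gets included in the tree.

Kruskal: consider edges lightest-first.
P-S (2): add — endpoints in different components.
P-W (3): add — endpoints in different components.
S-X (3): add — endpoints in different components.
P-T (5): add — endpoints in different components.
T-W (5): skip — W and T already connected.
T-V (6): add — endpoints in different components.
The 4th edge added is P-T.

P-T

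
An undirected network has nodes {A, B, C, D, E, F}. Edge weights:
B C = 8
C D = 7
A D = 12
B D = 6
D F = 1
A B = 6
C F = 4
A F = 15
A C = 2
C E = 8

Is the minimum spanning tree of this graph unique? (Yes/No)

No

Kruskal: consider edges lightest-first.
D F (1): add — endpoints in different components.
A C (2): add — endpoints in different components.
C F (4): add — endpoints in different components.
A B (6): add — endpoints in different components.
B D (6): skip — B and D already connected.
C D (7): skip — C and D already connected.
B C (8): skip — B and C already connected.
C E (8): add — endpoints in different components.
Non-tree edge B D has weight 6, equal to the heaviest edge on its tree cycle — swapping gives another MST of the same weight. Not unique.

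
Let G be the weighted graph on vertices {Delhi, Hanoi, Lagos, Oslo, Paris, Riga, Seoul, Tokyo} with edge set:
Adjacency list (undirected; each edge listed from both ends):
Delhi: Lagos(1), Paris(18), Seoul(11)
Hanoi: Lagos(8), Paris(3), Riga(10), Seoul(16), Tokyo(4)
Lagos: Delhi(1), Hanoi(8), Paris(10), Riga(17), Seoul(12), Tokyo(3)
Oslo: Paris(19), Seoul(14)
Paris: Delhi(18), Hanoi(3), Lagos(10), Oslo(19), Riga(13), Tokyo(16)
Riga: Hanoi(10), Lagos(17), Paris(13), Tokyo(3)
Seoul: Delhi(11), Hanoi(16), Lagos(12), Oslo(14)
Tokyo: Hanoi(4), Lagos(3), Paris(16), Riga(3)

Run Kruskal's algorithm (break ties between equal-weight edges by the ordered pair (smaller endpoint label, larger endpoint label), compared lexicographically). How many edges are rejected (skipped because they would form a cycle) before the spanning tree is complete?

5

Sort edges by weight, then run Kruskal:
Delhi–Lagos (1): add — endpoints in different components.
Hanoi–Paris (3): add — endpoints in different components.
Lagos–Tokyo (3): add — endpoints in different components.
Riga–Tokyo (3): add — endpoints in different components.
Hanoi–Tokyo (4): add — endpoints in different components.
Hanoi–Lagos (8): skip — Hanoi and Lagos already connected.
Hanoi–Riga (10): skip — Riga and Hanoi already connected.
Lagos–Paris (10): skip — Paris and Lagos already connected.
Delhi–Seoul (11): add — endpoints in different components.
Lagos–Seoul (12): skip — Seoul and Lagos already connected.
Paris–Riga (13): skip — Paris and Riga already connected.
Oslo–Seoul (14): add — endpoints in different components.
Edges rejected before the tree was complete: 5.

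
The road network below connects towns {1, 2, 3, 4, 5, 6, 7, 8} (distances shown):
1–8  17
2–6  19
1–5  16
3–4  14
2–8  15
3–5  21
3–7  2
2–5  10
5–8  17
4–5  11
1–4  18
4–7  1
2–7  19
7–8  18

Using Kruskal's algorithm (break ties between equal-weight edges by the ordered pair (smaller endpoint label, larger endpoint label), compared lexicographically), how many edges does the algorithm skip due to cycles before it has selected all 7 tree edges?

5

Sort edges by weight, then run Kruskal:
4–7 (1): add — endpoints in different components.
3–7 (2): add — endpoints in different components.
2–5 (10): add — endpoints in different components.
4–5 (11): add — endpoints in different components.
3–4 (14): skip — 3 and 4 already connected.
2–8 (15): add — endpoints in different components.
1–5 (16): add — endpoints in different components.
1–8 (17): skip — 1 and 8 already connected.
5–8 (17): skip — 5 and 8 already connected.
1–4 (18): skip — 1 and 4 already connected.
7–8 (18): skip — 7 and 8 already connected.
2–6 (19): add — endpoints in different components.
Edges rejected before the tree was complete: 5.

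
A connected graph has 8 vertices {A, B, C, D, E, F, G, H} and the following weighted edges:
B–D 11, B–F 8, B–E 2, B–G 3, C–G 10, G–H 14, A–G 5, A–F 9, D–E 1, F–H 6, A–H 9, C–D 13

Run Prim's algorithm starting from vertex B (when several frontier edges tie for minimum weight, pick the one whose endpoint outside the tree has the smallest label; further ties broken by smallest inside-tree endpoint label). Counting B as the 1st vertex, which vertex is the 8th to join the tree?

Prim's algorithm from B:
Step 1: frontier [B–E 2, B–G 3, B–F 8, B–D 11] → take B–E (2); add E.
Step 2: frontier [B–G 3, B–F 8, B–D 11, D–E 1] → take D–E (1); add D.
Step 3: frontier [B–G 3, B–F 8, C–D 13] → take B–G (3); add G.
Step 4: frontier [B–F 8, C–D 13, A–G 5, C–G 10, G–H 14] → take A–G (5); add A.
Step 5: frontier [A–F 9, A–H 9, B–F 8, C–D 13, C–G 10, G–H 14] → take B–F (8); add F.
Step 6: frontier [A–H 9, C–D 13, F–H 6, C–G 10, G–H 14] → take F–H (6); add H.
Step 7: frontier [C–D 13, C–G 10] → take C–G (10); add C.
Vertex order: B, E, D, G, A, F, H, C. The 8th vertex is C.

C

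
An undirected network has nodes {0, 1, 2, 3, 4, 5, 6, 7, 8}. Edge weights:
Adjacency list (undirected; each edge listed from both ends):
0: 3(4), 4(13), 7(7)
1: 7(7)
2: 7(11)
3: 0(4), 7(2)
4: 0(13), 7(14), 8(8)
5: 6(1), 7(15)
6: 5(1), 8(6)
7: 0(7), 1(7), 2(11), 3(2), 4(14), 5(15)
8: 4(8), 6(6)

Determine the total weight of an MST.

52

Sort edges by weight, then run Kruskal:
5–6 (1): add — endpoints in different components.
3–7 (2): add — endpoints in different components.
0–3 (4): add — endpoints in different components.
6–8 (6): add — endpoints in different components.
0–7 (7): skip — 0 and 7 already connected.
1–7 (7): add — endpoints in different components.
4–8 (8): add — endpoints in different components.
2–7 (11): add — endpoints in different components.
0–4 (13): add — endpoints in different components.
MST edges: 5–6, 3–7, 0–3, 6–8, 1–7, 4–8, 2–7, 0–4; total weight 1+2+4+6+7+8+11+13 = 52.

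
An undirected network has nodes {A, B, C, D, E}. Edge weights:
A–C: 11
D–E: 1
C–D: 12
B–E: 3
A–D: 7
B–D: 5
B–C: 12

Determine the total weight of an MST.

Prim's algorithm from E:
Step 1: cheapest edge leaving the tree is D–E (1); add D.
Step 2: cheapest edge leaving the tree is B–E (3); add B.
Step 3: cheapest edge leaving the tree is A–D (7); add A.
Step 4: cheapest edge leaving the tree is A–C (11); add C.
MST edges: D–E, B–E, A–D, A–C; total weight 1+3+7+11 = 22.

22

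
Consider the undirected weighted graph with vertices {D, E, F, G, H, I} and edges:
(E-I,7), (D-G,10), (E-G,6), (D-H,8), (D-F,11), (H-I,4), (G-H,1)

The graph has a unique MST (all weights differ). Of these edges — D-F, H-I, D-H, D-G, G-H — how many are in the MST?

Sort edges by weight, then run Kruskal:
G-H (1): add — endpoints in different components.
H-I (4): add — endpoints in different components.
E-G (6): add — endpoints in different components.
E-I (7): skip — E and I already connected.
D-H (8): add — endpoints in different components.
D-G (10): skip — D and G already connected.
D-F (11): add — endpoints in different components.
MST edge set: {G-H, H-I, E-G, D-H, D-F}.
Of the listed edges, {D-F, H-I, D-H, G-H} are in the MST → 4.

4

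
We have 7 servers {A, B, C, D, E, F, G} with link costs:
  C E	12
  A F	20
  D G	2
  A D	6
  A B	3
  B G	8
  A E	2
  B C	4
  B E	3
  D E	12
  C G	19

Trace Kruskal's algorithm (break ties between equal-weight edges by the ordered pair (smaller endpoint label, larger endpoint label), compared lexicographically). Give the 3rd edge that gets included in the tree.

Sort edges by weight, then run Kruskal:
A E (2): add — endpoints in different components.
D G (2): add — endpoints in different components.
A B (3): add — endpoints in different components.
B E (3): skip — B and E already connected.
B C (4): add — endpoints in different components.
A D (6): add — endpoints in different components.
B G (8): skip — B and G already connected.
C E (12): skip — C and E already connected.
D E (12): skip — D and E already connected.
C G (19): skip — C and G already connected.
A F (20): add — endpoints in different components.
The 3rd edge added is A B.

A-B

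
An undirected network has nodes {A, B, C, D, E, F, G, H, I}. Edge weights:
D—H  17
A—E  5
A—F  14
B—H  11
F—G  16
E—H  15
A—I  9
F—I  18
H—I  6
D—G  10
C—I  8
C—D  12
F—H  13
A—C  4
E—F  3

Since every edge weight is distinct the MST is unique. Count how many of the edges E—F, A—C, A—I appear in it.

Sort edges by weight, then run Kruskal:
E—F (3): add — endpoints in different components.
A—C (4): add — endpoints in different components.
A—E (5): add — endpoints in different components.
H—I (6): add — endpoints in different components.
C—I (8): add — endpoints in different components.
A—I (9): skip — A and I already connected.
D—G (10): add — endpoints in different components.
B—H (11): add — endpoints in different components.
C—D (12): add — endpoints in different components.
MST edge set: {E—F, A—C, A—E, H—I, C—I, D—G, B—H, C—D}.
Of the listed edges, {E—F, A—C} are in the MST → 2.

2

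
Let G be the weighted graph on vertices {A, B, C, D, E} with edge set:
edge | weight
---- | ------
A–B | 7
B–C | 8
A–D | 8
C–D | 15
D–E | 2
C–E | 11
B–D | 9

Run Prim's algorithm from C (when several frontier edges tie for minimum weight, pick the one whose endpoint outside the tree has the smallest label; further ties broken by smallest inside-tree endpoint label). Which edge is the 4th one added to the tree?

D-E

Prim's algorithm from C:
Step 1: cheapest edge leaving the tree is B–C (8); add B.
Step 2: cheapest edge leaving the tree is A–B (7); add A.
Step 3: cheapest edge leaving the tree is A–D (8); add D.
Step 4: cheapest edge leaving the tree is D–E (2); add E.
The 4th edge added is D–E.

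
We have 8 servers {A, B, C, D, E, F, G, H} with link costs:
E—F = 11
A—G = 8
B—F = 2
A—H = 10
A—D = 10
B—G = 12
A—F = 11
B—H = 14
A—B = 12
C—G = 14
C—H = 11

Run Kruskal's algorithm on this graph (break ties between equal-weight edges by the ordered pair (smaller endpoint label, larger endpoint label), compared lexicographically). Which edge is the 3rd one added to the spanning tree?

Kruskal's algorithm — process edges by increasing weight (ties by edge label):
B—F (2): add — endpoints in different components.
A—G (8): add — endpoints in different components.
A—D (10): add — endpoints in different components.
A—H (10): add — endpoints in different components.
A—F (11): add — endpoints in different components.
C—H (11): add — endpoints in different components.
E—F (11): add — endpoints in different components.
The 3rd edge added is A—D.

A-D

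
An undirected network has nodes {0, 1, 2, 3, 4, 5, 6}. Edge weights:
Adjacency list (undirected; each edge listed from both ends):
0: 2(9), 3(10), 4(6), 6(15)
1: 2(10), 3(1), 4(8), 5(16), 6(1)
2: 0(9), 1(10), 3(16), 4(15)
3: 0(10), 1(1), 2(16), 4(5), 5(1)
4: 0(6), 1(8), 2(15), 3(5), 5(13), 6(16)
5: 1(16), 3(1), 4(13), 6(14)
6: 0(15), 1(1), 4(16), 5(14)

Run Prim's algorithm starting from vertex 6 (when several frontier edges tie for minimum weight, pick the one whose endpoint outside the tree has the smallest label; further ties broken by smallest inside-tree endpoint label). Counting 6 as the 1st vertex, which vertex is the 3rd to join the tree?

3

Prim, starting at 6.
Step 1: cheapest edge leaving the tree is 1–6 (1); add 1.
Step 2: cheapest edge leaving the tree is 1–3 (1); add 3.
Step 3: cheapest edge leaving the tree is 3–5 (1); add 5.
Step 4: cheapest edge leaving the tree is 3–4 (5); add 4.
Step 5: cheapest edge leaving the tree is 0–4 (6); add 0.
Step 6: cheapest edge leaving the tree is 0–2 (9); add 2.
Vertex order: 6, 1, 3, 5, 4, 0, 2. The 3rd vertex is 3.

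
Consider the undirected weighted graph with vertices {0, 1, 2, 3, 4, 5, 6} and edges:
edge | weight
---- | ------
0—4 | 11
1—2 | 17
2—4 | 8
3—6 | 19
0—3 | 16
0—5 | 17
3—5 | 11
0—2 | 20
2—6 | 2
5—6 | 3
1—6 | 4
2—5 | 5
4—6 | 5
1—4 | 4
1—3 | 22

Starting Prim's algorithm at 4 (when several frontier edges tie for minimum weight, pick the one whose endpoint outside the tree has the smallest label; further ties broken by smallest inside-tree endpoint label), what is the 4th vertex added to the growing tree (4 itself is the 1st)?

2

Prim, starting at 4.
Step 1: cheapest edge leaving the tree is 1—4 (4); add 1.
Step 2: cheapest edge leaving the tree is 1—6 (4); add 6.
Step 3: cheapest edge leaving the tree is 2—6 (2); add 2.
Step 4: cheapest edge leaving the tree is 5—6 (3); add 5.
Step 5: cheapest edge leaving the tree is 0—4 (11); add 0.
Step 6: cheapest edge leaving the tree is 3—5 (11); add 3.
Vertex order: 4, 1, 6, 2, 5, 0, 3. The 4th vertex is 2.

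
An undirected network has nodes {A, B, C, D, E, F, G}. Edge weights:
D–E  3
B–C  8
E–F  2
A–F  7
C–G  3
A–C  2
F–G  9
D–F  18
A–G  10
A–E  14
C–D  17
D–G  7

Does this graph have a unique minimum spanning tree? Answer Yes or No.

Kruskal: consider edges lightest-first.
A–C (2): add. Components now {A,C} {B} {D} {E} {F} {G}
E–F (2): add. Components now {A,C} {B} {D} {E,F} {G}
C–G (3): add. Components now {A,C,G} {B} {D} {E,F}
D–E (3): add. Components now {A,C,G} {B} {D,E,F}
A–F (7): add. Components now {A,C,D,E,F,G} {B}
D–G (7): skip — D and G already connected.
B–C (8): add. Components now {A,B,C,D,E,F,G}
Non-tree edge D–G has weight 7, equal to the heaviest edge on its tree cycle — swapping gives another MST of the same weight. Not unique.

No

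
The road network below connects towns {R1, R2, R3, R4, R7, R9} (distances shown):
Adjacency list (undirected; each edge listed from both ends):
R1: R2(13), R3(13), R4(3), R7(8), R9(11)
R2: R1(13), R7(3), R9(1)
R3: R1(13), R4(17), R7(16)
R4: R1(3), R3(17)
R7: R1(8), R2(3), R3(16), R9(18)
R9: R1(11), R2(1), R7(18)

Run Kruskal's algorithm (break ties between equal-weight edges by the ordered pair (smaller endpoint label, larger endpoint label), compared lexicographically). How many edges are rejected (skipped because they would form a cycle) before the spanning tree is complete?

2

Sort edges by weight, then run Kruskal:
R2—R9 (1): add — endpoints in different components.
R1—R4 (3): add — endpoints in different components.
R2—R7 (3): add — endpoints in different components.
R1—R7 (8): add — endpoints in different components.
R1—R9 (11): skip — R9 and R1 already connected.
R1—R2 (13): skip — R2 and R1 already connected.
R1—R3 (13): add — endpoints in different components.
Edges rejected before the tree was complete: 2.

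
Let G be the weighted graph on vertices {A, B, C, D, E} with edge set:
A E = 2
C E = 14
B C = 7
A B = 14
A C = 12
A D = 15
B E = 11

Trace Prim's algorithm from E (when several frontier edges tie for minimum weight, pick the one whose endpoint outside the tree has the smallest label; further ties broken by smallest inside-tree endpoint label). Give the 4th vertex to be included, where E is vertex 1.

Prim's algorithm from E:
Step 1: frontier [A E 2, B E 11, C E 14] → take A E (2); add A.
Step 2: frontier [A C 12, A B 14, A D 15, B E 11, C E 14] → take B E (11); add B.
Step 3: frontier [A C 12, A D 15, B C 7, C E 14] → take B C (7); add C.
Step 4: frontier [A D 15] → take A D (15); add D.
Vertex order: E, A, B, C, D. The 4th vertex is C.

C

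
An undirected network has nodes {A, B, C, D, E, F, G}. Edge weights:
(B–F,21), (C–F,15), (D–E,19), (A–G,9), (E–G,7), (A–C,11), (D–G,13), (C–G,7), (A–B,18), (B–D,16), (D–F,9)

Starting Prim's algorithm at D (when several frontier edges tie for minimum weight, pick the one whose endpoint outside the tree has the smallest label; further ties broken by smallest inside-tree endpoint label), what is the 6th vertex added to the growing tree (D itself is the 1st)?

Grow the tree from D using Prim:
Step 1: frontier [D–F 9, D–G 13, B–D 16, D–E 19] → take D–F (9); add F.
Step 2: frontier [D–G 13, B–D 16, D–E 19, C–F 15, B–F 21] → take D–G (13); add G.
Step 3: frontier [B–D 16, D–E 19, C–F 15, B–F 21, C–G 7, E–G 7, A–G 9] → take C–G (7); add C.
Step 4: frontier [A–C 11, B–D 16, D–E 19, B–F 21, E–G 7, A–G 9] → take E–G (7); add E.
Step 5: frontier [A–C 11, B–D 16, B–F 21, A–G 9] → take A–G (9); add A.
Step 6: frontier [A–B 18, B–D 16, B–F 21] → take B–D (16); add B.
Vertex order: D, F, G, C, E, A, B. The 6th vertex is A.

A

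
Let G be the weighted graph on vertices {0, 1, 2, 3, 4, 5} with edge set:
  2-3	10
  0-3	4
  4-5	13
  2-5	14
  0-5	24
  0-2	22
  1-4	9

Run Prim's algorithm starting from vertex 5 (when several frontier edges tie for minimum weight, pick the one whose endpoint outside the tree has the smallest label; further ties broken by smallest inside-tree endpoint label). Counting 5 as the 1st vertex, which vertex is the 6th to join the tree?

0

Prim, starting at 5.
Step 1: cheapest edge leaving the tree is 4-5 (13); add 4.
Step 2: cheapest edge leaving the tree is 1-4 (9); add 1.
Step 3: cheapest edge leaving the tree is 2-5 (14); add 2.
Step 4: cheapest edge leaving the tree is 2-3 (10); add 3.
Step 5: cheapest edge leaving the tree is 0-3 (4); add 0.
Vertex order: 5, 4, 1, 2, 3, 0. The 6th vertex is 0.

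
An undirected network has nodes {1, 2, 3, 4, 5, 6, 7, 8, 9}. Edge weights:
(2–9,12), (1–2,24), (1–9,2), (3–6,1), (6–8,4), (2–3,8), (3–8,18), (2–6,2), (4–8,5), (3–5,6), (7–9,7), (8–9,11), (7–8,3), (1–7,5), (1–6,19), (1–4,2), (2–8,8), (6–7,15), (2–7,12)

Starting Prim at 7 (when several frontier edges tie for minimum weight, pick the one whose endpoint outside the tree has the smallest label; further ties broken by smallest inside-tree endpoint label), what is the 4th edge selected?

2-6

Prim's algorithm from 7:
Step 1: cheapest edge leaving the tree is 7–8 (3); add 8.
Step 2: cheapest edge leaving the tree is 6–8 (4); add 6.
Step 3: cheapest edge leaving the tree is 3–6 (1); add 3.
Step 4: cheapest edge leaving the tree is 2–6 (2); add 2.
Step 5: cheapest edge leaving the tree is 1–7 (5); add 1.
Step 6: cheapest edge leaving the tree is 1–4 (2); add 4.
Step 7: cheapest edge leaving the tree is 1–9 (2); add 9.
Step 8: cheapest edge leaving the tree is 3–5 (6); add 5.
The 4th edge added is 2–6.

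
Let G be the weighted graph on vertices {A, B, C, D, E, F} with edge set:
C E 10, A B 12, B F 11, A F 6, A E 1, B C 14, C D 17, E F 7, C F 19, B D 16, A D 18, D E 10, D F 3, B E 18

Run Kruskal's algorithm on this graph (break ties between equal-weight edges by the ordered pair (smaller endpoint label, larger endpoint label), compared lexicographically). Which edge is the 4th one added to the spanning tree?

Kruskal: consider edges lightest-first.
A E (1): add. Components now {A,E} {B} {C} {D} {F}
D F (3): add. Components now {A,E} {B} {C} {D,F}
A F (6): add. Components now {A,D,E,F} {B} {C}
E F (7): skip — E and F already connected.
C E (10): add. Components now {A,C,D,E,F} {B}
D E (10): skip — D and E already connected.
B F (11): add. Components now {A,B,C,D,E,F}
The 4th edge added is C E.

C-E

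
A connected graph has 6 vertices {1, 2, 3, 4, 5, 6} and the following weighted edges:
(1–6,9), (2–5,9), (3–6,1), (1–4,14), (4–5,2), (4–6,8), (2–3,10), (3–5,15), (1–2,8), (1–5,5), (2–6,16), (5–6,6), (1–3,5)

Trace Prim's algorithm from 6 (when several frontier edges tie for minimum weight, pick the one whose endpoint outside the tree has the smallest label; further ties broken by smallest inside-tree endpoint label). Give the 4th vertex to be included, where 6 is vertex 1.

Prim, starting at 6.
Step 1: frontier [3–6 1, 5–6 6, 4–6 8, 1–6 9, 2–6 16] → take 3–6 (1); add 3.
Step 2: frontier [1–3 5, 2–3 10, 3–5 15, 5–6 6, 4–6 8, 1–6 9, 2–6 16] → take 1–3 (5); add 1.
Step 3: frontier [1–5 5, 1–2 8, 1–4 14, 2–3 10, 3–5 15, 5–6 6, 4–6 8, 2–6 16] → take 1–5 (5); add 5.
Step 4: frontier [1–2 8, 1–4 14, 2–3 10, 4–5 2, 2–5 9, 4–6 8, 2–6 16] → take 4–5 (2); add 4.
Step 5: frontier [1–2 8, 2–3 10, 2–5 9, 2–6 16] → take 1–2 (8); add 2.
Vertex order: 6, 3, 1, 5, 4, 2. The 4th vertex is 5.

5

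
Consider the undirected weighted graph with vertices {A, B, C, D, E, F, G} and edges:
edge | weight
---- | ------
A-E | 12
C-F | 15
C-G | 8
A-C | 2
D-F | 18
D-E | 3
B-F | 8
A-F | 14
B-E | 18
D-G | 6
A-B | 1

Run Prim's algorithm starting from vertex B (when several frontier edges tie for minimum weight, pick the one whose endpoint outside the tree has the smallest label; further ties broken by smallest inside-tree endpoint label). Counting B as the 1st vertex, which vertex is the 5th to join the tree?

G

Prim's algorithm from B:
Step 1: frontier [A-B 1, B-F 8, B-E 18] → take A-B (1); add A.
Step 2: frontier [A-C 2, A-E 12, A-F 14, B-F 8, B-E 18] → take A-C (2); add C.
Step 3: frontier [A-E 12, A-F 14, B-F 8, B-E 18, C-G 8, C-F 15] → take B-F (8); add F.
Step 4: frontier [A-E 12, B-E 18, C-G 8, D-F 18] → take C-G (8); add G.
Step 5: frontier [A-E 12, B-E 18, D-F 18, D-G 6] → take D-G (6); add D.
Step 6: frontier [A-E 12, B-E 18, D-E 3] → take D-E (3); add E.
Vertex order: B, A, C, F, G, D, E. The 5th vertex is G.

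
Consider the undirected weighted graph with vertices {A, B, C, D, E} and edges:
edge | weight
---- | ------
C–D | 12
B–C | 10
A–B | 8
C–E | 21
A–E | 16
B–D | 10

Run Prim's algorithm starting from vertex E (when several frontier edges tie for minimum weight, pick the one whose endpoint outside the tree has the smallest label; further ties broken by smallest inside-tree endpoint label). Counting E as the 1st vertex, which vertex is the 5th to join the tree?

D

Grow the tree from E using Prim:
Step 1: frontier [A–E 16, C–E 21] → take A–E (16); add A.
Step 2: frontier [A–B 8, C–E 21] → take A–B (8); add B.
Step 3: frontier [B–C 10, B–D 10, C–E 21] → take B–C (10); add C.
Step 4: frontier [B–D 10, C–D 12] → take B–D (10); add D.
Vertex order: E, A, B, C, D. The 5th vertex is D.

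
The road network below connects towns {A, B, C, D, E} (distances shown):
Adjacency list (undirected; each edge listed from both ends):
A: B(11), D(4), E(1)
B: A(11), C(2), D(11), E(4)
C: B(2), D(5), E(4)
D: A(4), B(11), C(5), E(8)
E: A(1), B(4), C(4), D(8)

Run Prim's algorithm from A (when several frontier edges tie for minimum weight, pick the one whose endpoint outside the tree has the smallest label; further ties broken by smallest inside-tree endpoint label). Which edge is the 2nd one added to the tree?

B-E

Prim's algorithm from A:
Step 1: frontier [A-E 1, A-D 4, A-B 11] → take A-E (1); add E.
Step 2: frontier [A-D 4, A-B 11, B-E 4, C-E 4, D-E 8] → take B-E (4); add B.
Step 3: frontier [A-D 4, B-C 2, B-D 11, C-E 4, D-E 8] → take B-C (2); add C.
Step 4: frontier [A-D 4, B-D 11, C-D 5, D-E 8] → take A-D (4); add D.
The 2nd edge added is B-E.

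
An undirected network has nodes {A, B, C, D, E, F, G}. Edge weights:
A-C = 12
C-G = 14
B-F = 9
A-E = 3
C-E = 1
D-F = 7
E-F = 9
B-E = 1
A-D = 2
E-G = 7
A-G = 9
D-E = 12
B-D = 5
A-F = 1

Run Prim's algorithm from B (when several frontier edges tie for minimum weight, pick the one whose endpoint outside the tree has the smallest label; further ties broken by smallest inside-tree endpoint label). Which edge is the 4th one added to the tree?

A-F

Grow the tree from B using Prim:
Step 1: frontier [B-E 1, B-D 5, B-F 9] → take B-E (1); add E.
Step 2: frontier [B-D 5, B-F 9, C-E 1, A-E 3, E-G 7, E-F 9, D-E 12] → take C-E (1); add C.
Step 3: frontier [B-D 5, B-F 9, A-C 12, C-G 14, A-E 3, E-G 7, E-F 9, D-E 12] → take A-E (3); add A.
Step 4: frontier [A-F 1, A-D 2, A-G 9, B-D 5, B-F 9, C-G 14, E-G 7, E-F 9, D-E 12] → take A-F (1); add F.
Step 5: frontier [A-D 2, A-G 9, B-D 5, C-G 14, E-G 7, D-E 12, D-F 7] → take A-D (2); add D.
Step 6: frontier [A-G 9, C-G 14, E-G 7] → take E-G (7); add G.
The 4th edge added is A-F.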